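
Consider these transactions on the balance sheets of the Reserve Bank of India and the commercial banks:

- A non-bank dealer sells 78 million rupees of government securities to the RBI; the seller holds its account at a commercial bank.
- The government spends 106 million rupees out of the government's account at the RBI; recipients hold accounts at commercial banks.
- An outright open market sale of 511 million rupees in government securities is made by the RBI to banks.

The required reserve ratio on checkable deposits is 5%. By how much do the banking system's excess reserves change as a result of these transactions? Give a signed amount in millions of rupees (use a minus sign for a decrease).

-336.2 million

Asset purchase (from non-banks) 78 million rupees: reserves +78M, deposits +78M.
Government spending 106 million rupees: reserves +106M, deposits +106M.
OMO sale (to banks) 511 million rupees: reserves −511M, deposits 0.
Totals: Δreserves = −327M, Δdeposits = +184M.
Δrequired reserves = 5% × +184M = +9.2M.
Δexcess reserves = Δreserves − Δrequired = −327M − (+9.2M) = -336.2 million.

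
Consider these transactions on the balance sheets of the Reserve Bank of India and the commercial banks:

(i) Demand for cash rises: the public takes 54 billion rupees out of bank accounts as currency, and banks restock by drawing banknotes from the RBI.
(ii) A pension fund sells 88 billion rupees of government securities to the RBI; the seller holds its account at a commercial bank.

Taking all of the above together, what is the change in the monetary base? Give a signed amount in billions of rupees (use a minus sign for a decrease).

+88 billion

Currency withdrawal 54 billion rupees: just a shift between currency and reserves — both are base money → 0.
Asset purchase (from non-banks) 88 billion rupees: RBI balance sheet expands → +88B.
Net: 0 + 88 = +88 billion.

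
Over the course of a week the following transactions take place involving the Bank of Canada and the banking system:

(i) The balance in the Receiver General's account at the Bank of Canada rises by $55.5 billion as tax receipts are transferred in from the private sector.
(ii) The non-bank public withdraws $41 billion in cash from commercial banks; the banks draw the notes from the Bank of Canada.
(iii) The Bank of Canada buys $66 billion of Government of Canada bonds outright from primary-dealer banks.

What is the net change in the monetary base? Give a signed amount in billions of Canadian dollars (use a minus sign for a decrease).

Government account inflow $55.5 billion: reserves shift to a non-base liability → −$55.5B.
Currency withdrawal $41 billion: just a shift between currency and reserves — both are base money → 0.
OMO purchase (from banks) $66 billion: Bank of Canada balance sheet expands → +$66B.
Net: −55.5 + 0 + 66 = +$10.5 billion.

+$10.5 billion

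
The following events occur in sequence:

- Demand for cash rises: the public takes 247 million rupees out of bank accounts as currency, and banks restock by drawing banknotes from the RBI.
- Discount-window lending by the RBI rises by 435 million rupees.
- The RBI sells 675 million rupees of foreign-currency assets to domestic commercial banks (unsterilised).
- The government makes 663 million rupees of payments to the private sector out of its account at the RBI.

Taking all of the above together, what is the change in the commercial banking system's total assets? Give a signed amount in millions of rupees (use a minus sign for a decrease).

+851 million

Currency withdrawal 247 million rupees: bank balance sheets shrink → −247M.
Discount-window loan 435 million rupees: bank balance sheets expand → +435M.
FX sale 675 million rupees: just an asset swap on bank balance sheets → 0.
Government spending 663 million rupees: bank balance sheets expand → +663M.
Net: −247 + 435 + 0 + 663 = +851 million.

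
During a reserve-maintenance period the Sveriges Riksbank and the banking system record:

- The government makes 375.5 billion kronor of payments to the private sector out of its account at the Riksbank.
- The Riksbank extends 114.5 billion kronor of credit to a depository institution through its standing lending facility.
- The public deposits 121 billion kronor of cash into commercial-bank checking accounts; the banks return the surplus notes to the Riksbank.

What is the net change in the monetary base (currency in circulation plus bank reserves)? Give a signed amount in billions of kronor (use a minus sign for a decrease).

Riksbank balance sheet:
  Assets:      Loans to banks +114.5B
  Liabilities: Bank reserves +611B, Currency in circulation −121B, Government deposits −375.5B
Commercial banking system:
  Assets:      Reserves at CB +611B
  Liabilities: Checkable deposits +496.5B, Borrowings from CB +114.5B
Monetary base = currency + reserves: −121B + (+611B) = +490 billion.

+490 billion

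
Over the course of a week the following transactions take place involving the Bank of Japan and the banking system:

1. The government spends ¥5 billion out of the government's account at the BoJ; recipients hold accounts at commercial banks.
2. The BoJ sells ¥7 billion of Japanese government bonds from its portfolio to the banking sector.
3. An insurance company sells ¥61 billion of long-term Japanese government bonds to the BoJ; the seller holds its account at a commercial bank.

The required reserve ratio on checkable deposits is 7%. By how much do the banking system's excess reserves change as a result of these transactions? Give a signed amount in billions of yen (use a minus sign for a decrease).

Government spending ¥5 billion: reserves +¥5B, deposits +¥5B.
OMO sale (to banks) ¥7 billion: reserves −¥7B, deposits 0.
Asset purchase (from non-banks) ¥61 billion: reserves +¥61B, deposits +¥61B.
Totals: Δreserves = +¥59B, Δdeposits = +¥66B.
Δrequired reserves = 7% × +¥66B = +¥4.62B.
Δexcess reserves = Δreserves − Δrequired = +¥59B − (+¥4.62B) = +¥54.38 billion.

+¥54.38 billion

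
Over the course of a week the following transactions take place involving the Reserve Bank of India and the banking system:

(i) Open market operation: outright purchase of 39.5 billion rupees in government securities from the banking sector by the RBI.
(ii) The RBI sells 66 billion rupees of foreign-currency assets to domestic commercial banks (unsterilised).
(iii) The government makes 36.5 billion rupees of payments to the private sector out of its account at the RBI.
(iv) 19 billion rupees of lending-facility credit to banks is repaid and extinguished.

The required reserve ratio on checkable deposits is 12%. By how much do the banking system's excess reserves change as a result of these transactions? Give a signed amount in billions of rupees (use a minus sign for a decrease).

OMO purchase (from banks) 39.5 billion rupees: reserves +39.5B, deposits 0.
FX sale 66 billion rupees: reserves −66B, deposits 0.
Government spending 36.5 billion rupees: reserves +36.5B, deposits +36.5B.
Discount-window repayment 19 billion rupees: reserves −19B, deposits 0.
Totals: Δreserves = −9B, Δdeposits = +36.5B.
Δrequired reserves = 12% × +36.5B = +4.38B.
Δexcess reserves = Δreserves − Δrequired = −9B − (+4.38B) = -13.38 billion.

-13.38 billion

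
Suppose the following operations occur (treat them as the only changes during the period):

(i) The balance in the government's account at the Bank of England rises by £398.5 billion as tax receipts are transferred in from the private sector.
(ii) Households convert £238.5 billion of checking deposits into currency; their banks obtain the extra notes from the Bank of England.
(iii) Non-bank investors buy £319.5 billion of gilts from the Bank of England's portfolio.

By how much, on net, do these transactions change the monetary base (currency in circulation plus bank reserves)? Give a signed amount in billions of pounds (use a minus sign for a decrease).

Bank of England balance sheet:
  Assets:      Securities −£319.5B
  Liabilities: Bank reserves −£956.5B, Currency in circulation +£238.5B, Government deposits +£398.5B
Monetary base = currency + reserves: +£238.5B + (−£956.5B) = -£718 billion.

-£718 billion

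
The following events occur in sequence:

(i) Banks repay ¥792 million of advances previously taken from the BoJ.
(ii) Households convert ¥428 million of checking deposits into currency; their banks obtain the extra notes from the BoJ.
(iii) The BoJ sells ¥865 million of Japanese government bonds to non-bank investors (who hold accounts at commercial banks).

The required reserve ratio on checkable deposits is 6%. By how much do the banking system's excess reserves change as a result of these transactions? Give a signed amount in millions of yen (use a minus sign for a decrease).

Discount-window repayment ¥792 million: reserves −¥792M, deposits 0.
Currency withdrawal ¥428 million: reserves −¥428M, deposits −¥428M.
Asset sale (to non-banks) ¥865 million: reserves −¥865M, deposits −¥865M.
Totals: Δreserves = −¥2085M, Δdeposits = −¥1293M.
Δrequired reserves = 6% × −¥1293M = −¥77.58M.
Δexcess reserves = Δreserves − Δrequired = −¥2085M − (−¥77.58M) = -¥2007.42 million.

-¥2007.42 million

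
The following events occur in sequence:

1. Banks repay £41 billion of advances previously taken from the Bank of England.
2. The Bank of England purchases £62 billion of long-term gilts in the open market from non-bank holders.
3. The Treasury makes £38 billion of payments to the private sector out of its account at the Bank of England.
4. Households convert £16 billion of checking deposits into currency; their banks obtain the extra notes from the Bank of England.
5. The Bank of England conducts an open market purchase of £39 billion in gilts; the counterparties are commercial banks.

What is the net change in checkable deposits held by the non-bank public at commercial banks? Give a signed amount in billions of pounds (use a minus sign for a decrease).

+£84 billion

Bank of England balance sheet:
  Assets:      Securities +£101B, Loans to banks −£41B
  Liabilities: Bank reserves +£82B, Currency in circulation +£16B, Government deposits −£38B
Commercial banking system:
  Assets:      Reserves at CB +£82B, Securities −£39B
  Liabilities: Checkable deposits +£84B, Borrowings from CB −£41B
So the change in checkable deposits held by the non-bank public at commercial banks is +£84 billion.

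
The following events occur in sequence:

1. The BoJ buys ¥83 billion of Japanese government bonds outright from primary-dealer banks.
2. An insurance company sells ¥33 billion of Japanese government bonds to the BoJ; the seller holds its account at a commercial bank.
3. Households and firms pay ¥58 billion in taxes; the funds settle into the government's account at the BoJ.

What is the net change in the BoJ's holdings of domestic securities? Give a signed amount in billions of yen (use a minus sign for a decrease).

+¥116 billion

OMO purchase (from banks) ¥83 billion: securities added to the BoJ's portfolio → +¥83B.
Asset purchase (from non-banks) ¥33 billion: securities added to the BoJ's portfolio → +¥33B.
Government account inflow ¥58 billion: the BoJ's securities portfolio is untouched → 0.
Net: 83 + 33 + 0 = +¥116 billion.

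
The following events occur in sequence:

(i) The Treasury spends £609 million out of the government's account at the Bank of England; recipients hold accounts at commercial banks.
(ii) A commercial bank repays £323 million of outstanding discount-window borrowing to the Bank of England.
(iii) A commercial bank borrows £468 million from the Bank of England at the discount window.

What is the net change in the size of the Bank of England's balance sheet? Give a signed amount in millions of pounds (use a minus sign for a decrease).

Government spending £609 million: only the composition of liabilities changes → 0.
Discount-window repayment £323 million: a Bank of England asset is shed → −£323M.
Discount-window loan £468 million: a Bank of England asset is acquired → +£468M.
Net: 0 − 323 + 468 = +£145 million.

+£145 million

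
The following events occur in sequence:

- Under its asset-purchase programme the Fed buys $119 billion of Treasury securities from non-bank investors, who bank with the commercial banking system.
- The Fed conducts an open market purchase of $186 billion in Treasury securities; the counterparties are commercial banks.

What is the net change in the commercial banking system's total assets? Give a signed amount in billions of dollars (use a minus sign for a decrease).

Asset purchase (from non-banks) $119 billion: bank balance sheets expand → +$119B.
OMO purchase (from banks) $186 billion: just an asset swap on bank balance sheets → 0.
Net: 119 + 0 = +$119 billion.

+$119 billion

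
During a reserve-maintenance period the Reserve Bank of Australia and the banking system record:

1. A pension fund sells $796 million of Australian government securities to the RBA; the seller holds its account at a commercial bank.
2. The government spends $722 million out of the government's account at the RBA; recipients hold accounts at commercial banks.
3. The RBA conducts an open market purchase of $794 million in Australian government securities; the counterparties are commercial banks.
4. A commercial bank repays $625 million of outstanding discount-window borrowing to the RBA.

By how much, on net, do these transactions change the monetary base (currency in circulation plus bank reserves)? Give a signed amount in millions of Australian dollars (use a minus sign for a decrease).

+$1687 million

Asset purchase (from non-banks) $796 million: RBA balance sheet expands → +$796M.
Government spending $722 million: a non-base liability converts back to reserves → +$722M.
OMO purchase (from banks) $794 million: RBA balance sheet expands → +$794M.
Discount-window repayment $625 million: RBA balance sheet contracts → −$625M.
Net: 796 + 722 + 794 − 625 = +$1687 million.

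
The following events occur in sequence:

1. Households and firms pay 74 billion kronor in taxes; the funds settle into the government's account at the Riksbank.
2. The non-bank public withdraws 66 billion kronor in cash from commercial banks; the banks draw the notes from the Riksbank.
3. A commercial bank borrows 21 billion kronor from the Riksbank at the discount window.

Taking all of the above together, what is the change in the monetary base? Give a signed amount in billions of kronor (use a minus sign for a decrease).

Riksbank balance sheet:
  Assets:      Loans to banks +21B
  Liabilities: Bank reserves −119B, Currency in circulation +66B, Government deposits +74B
Commercial banking system:
  Assets:      Reserves at CB −119B
  Liabilities: Checkable deposits −140B, Borrowings from CB +21B
Monetary base = currency + reserves: +66B + (−119B) = -53 billion.

-53 billion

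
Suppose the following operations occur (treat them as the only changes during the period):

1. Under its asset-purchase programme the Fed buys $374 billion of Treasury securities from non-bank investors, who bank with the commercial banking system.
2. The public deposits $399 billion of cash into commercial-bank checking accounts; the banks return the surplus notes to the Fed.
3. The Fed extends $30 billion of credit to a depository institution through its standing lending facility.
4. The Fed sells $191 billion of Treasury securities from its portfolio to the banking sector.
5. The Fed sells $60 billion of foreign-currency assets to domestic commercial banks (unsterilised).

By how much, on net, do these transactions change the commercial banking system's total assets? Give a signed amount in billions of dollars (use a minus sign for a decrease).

Fed balance sheet:
  Assets:      Securities +$183B, Loans to banks +$30B, Foreign assets −$60B
  Liabilities: Bank reserves +$552B, Currency in circulation −$399B
Commercial banking system:
  Assets:      Reserves at CB +$552B, Securities +$191B, Foreign assets +$60B
  Liabilities: Checkable deposits +$773B, Borrowings from CB +$30B
Change in total bank assets = +$803 billion.

+$803 billion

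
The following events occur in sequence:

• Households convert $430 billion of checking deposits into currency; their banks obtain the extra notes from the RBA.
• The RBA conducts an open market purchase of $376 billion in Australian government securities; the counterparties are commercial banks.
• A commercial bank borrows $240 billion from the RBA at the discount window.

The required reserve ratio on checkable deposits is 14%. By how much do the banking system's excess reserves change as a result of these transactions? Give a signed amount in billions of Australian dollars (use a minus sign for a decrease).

+$246.2 billion

Currency withdrawal $430 billion: reserves −$430B, deposits −$430B.
OMO purchase (from banks) $376 billion: reserves +$376B, deposits 0.
Discount-window loan $240 billion: reserves +$240B, deposits 0.
Totals: Δreserves = +$186B, Δdeposits = −$430B.
Δrequired reserves = 14% × −$430B = −$60.2B.
Δexcess reserves = Δreserves − Δrequired = +$186B − (−$60.2B) = +$246.2 billion.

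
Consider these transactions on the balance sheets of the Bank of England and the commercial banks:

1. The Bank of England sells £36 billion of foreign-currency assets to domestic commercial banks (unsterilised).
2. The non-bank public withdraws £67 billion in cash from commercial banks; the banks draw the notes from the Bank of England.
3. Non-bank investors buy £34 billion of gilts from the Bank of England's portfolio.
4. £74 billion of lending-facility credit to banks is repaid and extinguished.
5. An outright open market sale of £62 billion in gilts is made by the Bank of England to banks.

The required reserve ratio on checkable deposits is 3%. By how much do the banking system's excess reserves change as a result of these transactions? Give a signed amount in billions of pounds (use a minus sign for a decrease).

FX sale £36 billion: reserves −£36B, deposits 0.
Currency withdrawal £67 billion: reserves −£67B, deposits −£67B.
Asset sale (to non-banks) £34 billion: reserves −£34B, deposits −£34B.
Discount-window repayment £74 billion: reserves −£74B, deposits 0.
OMO sale (to banks) £62 billion: reserves −£62B, deposits 0.
Totals: Δreserves = −£273B, Δdeposits = −£101B.
Δrequired reserves = 3% × −£101B = −£3.03B.
Δexcess reserves = Δreserves − Δrequired = −£273B − (−£3.03B) = -£269.97 billion.

-£269.97 billion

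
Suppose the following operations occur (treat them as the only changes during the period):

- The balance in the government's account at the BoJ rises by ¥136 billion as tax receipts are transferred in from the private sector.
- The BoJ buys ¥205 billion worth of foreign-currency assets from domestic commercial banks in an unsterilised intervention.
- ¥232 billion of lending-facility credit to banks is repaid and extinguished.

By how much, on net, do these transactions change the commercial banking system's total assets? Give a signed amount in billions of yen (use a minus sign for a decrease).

Government account inflow ¥136 billion: bank balance sheets shrink → −¥136B.
FX purchase ¥205 billion: just an asset swap on bank balance sheets → 0.
Discount-window repayment ¥232 billion: bank balance sheets shrink → −¥232B.
Net: −136 + 0 − 232 = -¥368 billion.

-¥368 billion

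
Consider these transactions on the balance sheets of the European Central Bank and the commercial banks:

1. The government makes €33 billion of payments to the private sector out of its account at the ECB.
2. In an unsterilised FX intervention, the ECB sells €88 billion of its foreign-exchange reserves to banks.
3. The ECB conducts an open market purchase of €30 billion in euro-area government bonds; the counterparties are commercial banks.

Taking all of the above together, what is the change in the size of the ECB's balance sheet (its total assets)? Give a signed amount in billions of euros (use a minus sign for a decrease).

Government spending €33 billion: only the composition of liabilities changes → 0.
FX sale €88 billion: an ECB asset is shed → −€88B.
OMO purchase (from banks) €30 billion: an ECB asset is acquired → +€30B.
Net: 0 − 88 + 30 = -€58 billion.

-€58 billion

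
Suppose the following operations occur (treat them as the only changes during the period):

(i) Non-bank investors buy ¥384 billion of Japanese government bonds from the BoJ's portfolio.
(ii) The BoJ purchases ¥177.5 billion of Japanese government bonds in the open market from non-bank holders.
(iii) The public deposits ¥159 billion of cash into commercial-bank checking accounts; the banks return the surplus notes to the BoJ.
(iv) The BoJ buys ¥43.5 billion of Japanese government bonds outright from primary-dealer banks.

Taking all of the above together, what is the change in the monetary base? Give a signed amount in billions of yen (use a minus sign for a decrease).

-¥163 billion

Asset sale (to non-banks) ¥384 billion: BoJ balance sheet contracts → −¥384B.
Asset purchase (from non-banks) ¥177.5 billion: BoJ balance sheet expands → +¥177.5B.
Currency deposit ¥159 billion: just a shift between currency and reserves — both are base money → 0.
OMO purchase (from banks) ¥43.5 billion: BoJ balance sheet expands → +¥43.5B.
Net: −384 + 177.5 + 0 + 43.5 = -¥163 billion.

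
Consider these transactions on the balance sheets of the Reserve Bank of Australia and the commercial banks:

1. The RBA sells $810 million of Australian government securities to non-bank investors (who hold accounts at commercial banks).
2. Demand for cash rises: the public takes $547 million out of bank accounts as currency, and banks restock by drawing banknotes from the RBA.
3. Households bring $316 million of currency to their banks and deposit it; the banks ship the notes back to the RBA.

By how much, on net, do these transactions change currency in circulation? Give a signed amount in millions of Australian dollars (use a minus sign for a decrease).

+$231 million

Asset sale (to non-banks) $810 million: no currency enters or leaves circulation → 0.
Currency withdrawal $547 million: notes leave the central bank → +$547M.
Currency deposit $316 million: notes return to the central bank → −$316M.
Net: 0 + 547 − 316 = +$231 million.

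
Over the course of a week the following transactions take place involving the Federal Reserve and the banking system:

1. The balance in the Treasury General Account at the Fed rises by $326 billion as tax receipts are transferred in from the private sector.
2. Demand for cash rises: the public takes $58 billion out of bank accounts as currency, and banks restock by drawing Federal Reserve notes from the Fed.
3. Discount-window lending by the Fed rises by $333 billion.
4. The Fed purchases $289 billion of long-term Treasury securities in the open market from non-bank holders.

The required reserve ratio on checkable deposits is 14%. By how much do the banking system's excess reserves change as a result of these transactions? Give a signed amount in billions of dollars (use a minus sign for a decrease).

+$251.3 billion

Government account inflow $326 billion: reserves −$326B, deposits −$326B.
Currency withdrawal $58 billion: reserves −$58B, deposits −$58B.
Discount-window loan $333 billion: reserves +$333B, deposits 0.
Asset purchase (from non-banks) $289 billion: reserves +$289B, deposits +$289B.
Totals: Δreserves = +$238B, Δdeposits = −$95B.
Δrequired reserves = 14% × −$95B = −$13.3B.
Δexcess reserves = Δreserves − Δrequired = +$238B − (−$13.3B) = +$251.3 billion.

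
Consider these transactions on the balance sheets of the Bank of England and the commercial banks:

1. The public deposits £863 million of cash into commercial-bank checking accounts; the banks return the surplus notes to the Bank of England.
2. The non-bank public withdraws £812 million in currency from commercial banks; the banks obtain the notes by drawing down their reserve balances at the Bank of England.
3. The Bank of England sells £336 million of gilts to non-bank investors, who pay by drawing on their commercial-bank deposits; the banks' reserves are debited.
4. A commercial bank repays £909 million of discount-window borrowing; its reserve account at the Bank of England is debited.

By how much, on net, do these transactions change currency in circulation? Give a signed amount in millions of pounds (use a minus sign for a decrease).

Bank of England balance sheet:
  Assets:      Securities −£336M, Loans to banks −£909M
  Liabilities: Bank reserves −£1194M, Currency in circulation −£51M
Commercial banking system:
  Assets:      Reserves at CB −£1194M
  Liabilities: Checkable deposits −£285M, Borrowings from CB −£909M
So the change in currency in circulation is -£51 million.

-£51 million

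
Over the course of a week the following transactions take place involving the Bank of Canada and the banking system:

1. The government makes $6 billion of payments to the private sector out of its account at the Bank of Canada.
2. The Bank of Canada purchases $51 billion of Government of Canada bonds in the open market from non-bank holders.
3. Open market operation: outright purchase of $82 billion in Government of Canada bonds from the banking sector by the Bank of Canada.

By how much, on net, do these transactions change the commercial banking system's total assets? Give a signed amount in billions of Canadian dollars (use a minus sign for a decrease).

Government spending $6 billion: bank balance sheets expand → +$6B.
Asset purchase (from non-banks) $51 billion: bank balance sheets expand → +$51B.
OMO purchase (from banks) $82 billion: just an asset swap on bank balance sheets → 0.
Net: 6 + 51 + 0 = +$57 billion.

+$57 billion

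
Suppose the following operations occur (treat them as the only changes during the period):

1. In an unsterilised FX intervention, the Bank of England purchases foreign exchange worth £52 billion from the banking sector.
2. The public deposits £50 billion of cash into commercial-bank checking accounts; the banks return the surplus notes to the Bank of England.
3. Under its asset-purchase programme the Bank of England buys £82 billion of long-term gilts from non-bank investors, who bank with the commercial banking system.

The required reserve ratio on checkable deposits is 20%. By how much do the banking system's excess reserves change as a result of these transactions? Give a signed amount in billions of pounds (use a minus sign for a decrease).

+£157.6 billion

FX purchase £52 billion: reserves +£52B, deposits 0.
Currency deposit £50 billion: reserves +£50B, deposits +£50B.
Asset purchase (from non-banks) £82 billion: reserves +£82B, deposits +£82B.
Totals: Δreserves = +£184B, Δdeposits = +£132B.
Δrequired reserves = 20% × +£132B = +£26.4B.
Δexcess reserves = Δreserves − Δrequired = +£184B − (+£26.4B) = +£157.6 billion.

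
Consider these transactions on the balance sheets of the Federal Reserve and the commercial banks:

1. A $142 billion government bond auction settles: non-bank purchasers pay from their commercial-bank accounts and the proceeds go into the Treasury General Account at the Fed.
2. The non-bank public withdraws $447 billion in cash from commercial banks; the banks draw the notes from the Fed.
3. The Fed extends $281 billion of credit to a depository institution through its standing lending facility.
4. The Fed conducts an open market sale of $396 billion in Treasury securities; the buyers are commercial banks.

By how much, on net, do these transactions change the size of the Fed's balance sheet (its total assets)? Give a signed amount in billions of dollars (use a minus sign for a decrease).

Government account inflow $142 billion: only the composition of liabilities changes → 0.
Currency withdrawal $447 billion: only the composition of liabilities changes → 0.
Discount-window loan $281 billion: a Fed asset is acquired → +$281B.
OMO sale (to banks) $396 billion: a Fed asset is shed → −$396B.
Net: 0 + 0 + 281 − 396 = -$115 billion.

-$115 billion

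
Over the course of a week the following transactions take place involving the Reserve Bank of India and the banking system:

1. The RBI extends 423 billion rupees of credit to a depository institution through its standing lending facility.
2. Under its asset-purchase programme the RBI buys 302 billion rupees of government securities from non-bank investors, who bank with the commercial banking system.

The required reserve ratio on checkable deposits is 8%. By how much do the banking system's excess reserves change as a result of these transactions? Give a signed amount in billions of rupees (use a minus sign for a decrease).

Discount-window loan 423 billion rupees: reserves +423B, deposits 0.
Asset purchase (from non-banks) 302 billion rupees: reserves +302B, deposits +302B.
Totals: Δreserves = +725B, Δdeposits = +302B.
Δrequired reserves = 8% × +302B = +24.16B.
Δexcess reserves = Δreserves − Δrequired = +725B − (+24.16B) = +700.84 billion.

+700.84 billion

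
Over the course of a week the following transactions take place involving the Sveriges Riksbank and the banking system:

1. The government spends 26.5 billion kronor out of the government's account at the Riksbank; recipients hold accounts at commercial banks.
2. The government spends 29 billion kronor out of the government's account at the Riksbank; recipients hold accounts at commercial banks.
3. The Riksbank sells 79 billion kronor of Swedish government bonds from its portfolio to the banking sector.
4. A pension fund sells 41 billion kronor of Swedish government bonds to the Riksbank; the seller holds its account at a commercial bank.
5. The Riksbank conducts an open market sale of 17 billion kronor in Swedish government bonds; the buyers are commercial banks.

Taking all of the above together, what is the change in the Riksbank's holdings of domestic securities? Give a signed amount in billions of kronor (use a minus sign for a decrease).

-55 billion

Riksbank balance sheet:
  Assets:      Securities −55B
  Liabilities: Bank reserves +0.5B, Government deposits −55.5B
Commercial banking system:
  Assets:      Reserves at CB +0.5B, Securities +96B
  Liabilities: Checkable deposits +96.5B
So the change in the Riksbank's holdings of domestic securities is -55 billion.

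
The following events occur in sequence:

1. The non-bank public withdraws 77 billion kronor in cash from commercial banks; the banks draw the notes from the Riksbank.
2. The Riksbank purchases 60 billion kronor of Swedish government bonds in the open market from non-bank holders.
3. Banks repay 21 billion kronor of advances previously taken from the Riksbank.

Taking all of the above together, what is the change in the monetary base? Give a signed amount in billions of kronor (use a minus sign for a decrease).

+39 billion

Currency withdrawal 77 billion kronor: just a shift between currency and reserves — both are base money → 0.
Asset purchase (from non-banks) 60 billion kronor: Riksbank balance sheet expands → +60B.
Discount-window repayment 21 billion kronor: Riksbank balance sheet contracts → −21B.
Net: 0 + 60 − 21 = +39 billion.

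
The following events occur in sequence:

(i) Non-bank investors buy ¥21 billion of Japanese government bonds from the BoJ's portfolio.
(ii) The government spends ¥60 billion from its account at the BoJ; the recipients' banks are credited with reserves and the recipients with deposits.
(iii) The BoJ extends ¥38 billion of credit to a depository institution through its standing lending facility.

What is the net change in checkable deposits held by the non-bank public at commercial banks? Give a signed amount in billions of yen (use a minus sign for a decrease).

Asset sale (to non-banks) ¥21 billion: non-bank counterparties' bank balances fall → −¥21B.
Government spending ¥60 billion: non-bank counterparties' bank balances rise → +¥60B.
Discount-window loan ¥38 billion: the counterparty is a bank, so public deposits are unchanged → 0.
Net: −21 + 60 + 0 = +¥39 billion.

+¥39 billion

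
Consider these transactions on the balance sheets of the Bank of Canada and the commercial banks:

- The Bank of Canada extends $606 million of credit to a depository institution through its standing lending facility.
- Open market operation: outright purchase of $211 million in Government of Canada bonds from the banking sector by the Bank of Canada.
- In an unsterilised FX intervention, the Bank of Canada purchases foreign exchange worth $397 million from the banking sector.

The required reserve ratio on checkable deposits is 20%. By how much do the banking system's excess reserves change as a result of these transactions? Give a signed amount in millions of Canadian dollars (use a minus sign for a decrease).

Discount-window loan $606 million: reserves +$606M, deposits 0.
OMO purchase (from banks) $211 million: reserves +$211M, deposits 0.
FX purchase $397 million: reserves +$397M, deposits 0.
Totals: Δreserves = +$1214M, Δdeposits = 0.
Δrequired reserves = 20% × 0 = 0.
Δexcess reserves = Δreserves − Δrequired = +$1214M − (0) = +$1214 million.

+$1214 million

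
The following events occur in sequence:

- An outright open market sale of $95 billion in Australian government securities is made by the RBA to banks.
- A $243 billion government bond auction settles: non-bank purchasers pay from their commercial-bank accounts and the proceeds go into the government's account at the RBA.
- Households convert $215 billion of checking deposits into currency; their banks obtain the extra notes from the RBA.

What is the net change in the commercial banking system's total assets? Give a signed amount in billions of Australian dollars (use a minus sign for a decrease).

RBA balance sheet:
  Assets:      Securities −$95B
  Liabilities: Bank reserves −$553B, Currency in circulation +$215B, Government deposits +$243B
Commercial banking system:
  Assets:      Reserves at CB −$553B, Securities +$95B
  Liabilities: Checkable deposits −$458B
Change in total bank assets = -$458 billion.

-$458 billion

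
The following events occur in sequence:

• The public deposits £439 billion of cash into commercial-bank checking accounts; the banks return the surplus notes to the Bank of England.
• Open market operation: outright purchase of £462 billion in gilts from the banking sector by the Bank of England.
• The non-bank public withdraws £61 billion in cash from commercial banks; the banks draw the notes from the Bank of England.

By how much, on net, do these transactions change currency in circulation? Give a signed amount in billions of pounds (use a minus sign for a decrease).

-£378 billion

Currency deposit £439 billion: notes return to the central bank → −£439B.
OMO purchase (from banks) £462 billion: no currency enters or leaves circulation → 0.
Currency withdrawal £61 billion: notes leave the central bank → +£61B.
Net: −439 + 0 + 61 = -£378 billion.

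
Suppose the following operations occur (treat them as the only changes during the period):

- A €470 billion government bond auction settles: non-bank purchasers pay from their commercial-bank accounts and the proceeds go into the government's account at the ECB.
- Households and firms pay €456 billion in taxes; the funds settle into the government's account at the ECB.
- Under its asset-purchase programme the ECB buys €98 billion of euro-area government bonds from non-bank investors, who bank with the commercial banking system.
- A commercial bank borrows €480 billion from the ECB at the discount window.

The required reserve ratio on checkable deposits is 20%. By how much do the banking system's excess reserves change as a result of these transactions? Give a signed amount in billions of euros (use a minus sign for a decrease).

Government account inflow €470 billion: reserves −€470B, deposits −€470B.
Government account inflow €456 billion: reserves −€456B, deposits −€456B.
Asset purchase (from non-banks) €98 billion: reserves +€98B, deposits +€98B.
Discount-window loan €480 billion: reserves +€480B, deposits 0.
Totals: Δreserves = −€348B, Δdeposits = −€828B.
Δrequired reserves = 20% × −€828B = −€165.6B.
Δexcess reserves = Δreserves − Δrequired = −€348B − (−€165.6B) = -€182.4 billion.

-€182.4 billion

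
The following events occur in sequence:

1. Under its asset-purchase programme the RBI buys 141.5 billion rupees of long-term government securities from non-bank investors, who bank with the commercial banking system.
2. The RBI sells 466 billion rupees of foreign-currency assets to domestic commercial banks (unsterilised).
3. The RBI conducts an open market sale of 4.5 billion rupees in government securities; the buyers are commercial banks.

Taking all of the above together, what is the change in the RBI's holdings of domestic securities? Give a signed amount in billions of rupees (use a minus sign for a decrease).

Asset purchase (from non-banks) 141.5 billion rupees: securities added to the RBI's portfolio → +141.5B.
FX sale 466 billion rupees: the RBI's securities portfolio is untouched → 0.
OMO sale (to banks) 4.5 billion rupees: securities removed from the RBI's portfolio → −4.5B.
Net: 141.5 + 0 − 4.5 = +137 billion.

+137 billion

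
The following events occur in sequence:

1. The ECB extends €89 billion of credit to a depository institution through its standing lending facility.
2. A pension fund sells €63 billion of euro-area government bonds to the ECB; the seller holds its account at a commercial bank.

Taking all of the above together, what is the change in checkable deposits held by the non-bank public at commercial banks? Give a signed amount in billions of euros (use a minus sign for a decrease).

+€63 billion

Discount-window loan €89 billion: the counterparty is a bank, so public deposits are unchanged → 0.
Asset purchase (from non-banks) €63 billion: non-bank counterparties' bank balances rise → +€63B.
Net: 0 + 63 = +€63 billion.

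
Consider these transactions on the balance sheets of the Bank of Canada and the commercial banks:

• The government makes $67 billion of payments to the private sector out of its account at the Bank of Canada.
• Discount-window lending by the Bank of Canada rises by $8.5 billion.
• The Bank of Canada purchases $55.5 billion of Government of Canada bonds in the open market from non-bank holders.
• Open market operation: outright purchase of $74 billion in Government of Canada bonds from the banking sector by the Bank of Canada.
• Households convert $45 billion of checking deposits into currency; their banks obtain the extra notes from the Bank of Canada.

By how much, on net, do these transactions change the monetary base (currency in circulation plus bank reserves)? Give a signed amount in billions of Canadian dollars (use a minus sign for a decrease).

+$205 billion

Government spending $67 billion: a non-base liability converts back to reserves → +$67B.
Discount-window loan $8.5 billion: Bank of Canada balance sheet expands → +$8.5B.
Asset purchase (from non-banks) $55.5 billion: Bank of Canada balance sheet expands → +$55.5B.
OMO purchase (from banks) $74 billion: Bank of Canada balance sheet expands → +$74B.
Currency withdrawal $45 billion: just a shift between currency and reserves — both are base money → 0.
Net: 67 + 8.5 + 55.5 + 74 + 0 = +$205 billion.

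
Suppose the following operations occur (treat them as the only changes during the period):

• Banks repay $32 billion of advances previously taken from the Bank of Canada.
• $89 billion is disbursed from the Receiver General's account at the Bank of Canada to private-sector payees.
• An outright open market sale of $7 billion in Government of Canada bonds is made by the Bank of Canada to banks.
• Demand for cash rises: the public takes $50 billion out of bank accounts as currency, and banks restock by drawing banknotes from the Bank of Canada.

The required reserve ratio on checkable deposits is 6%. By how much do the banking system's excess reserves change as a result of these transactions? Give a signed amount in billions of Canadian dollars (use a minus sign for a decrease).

-$2.34 billion

Discount-window repayment $32 billion: reserves −$32B, deposits 0.
Government spending $89 billion: reserves +$89B, deposits +$89B.
OMO sale (to banks) $7 billion: reserves −$7B, deposits 0.
Currency withdrawal $50 billion: reserves −$50B, deposits −$50B.
Totals: Δreserves = 0, Δdeposits = +$39B.
Δrequired reserves = 6% × +$39B = +$2.34B.
Δexcess reserves = Δreserves − Δrequired = 0 − (+$2.34B) = -$2.34 billion.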